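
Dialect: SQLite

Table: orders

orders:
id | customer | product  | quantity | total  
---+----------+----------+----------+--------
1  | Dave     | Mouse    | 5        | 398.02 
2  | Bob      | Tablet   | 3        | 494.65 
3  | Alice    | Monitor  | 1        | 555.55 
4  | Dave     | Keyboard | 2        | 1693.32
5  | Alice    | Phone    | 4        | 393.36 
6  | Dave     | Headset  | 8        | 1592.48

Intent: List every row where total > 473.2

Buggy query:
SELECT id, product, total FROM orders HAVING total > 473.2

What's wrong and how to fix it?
Bug: This is a non-aggregate query (no GROUP BY, no aggregates), so in SQLite the HAVING clause is invalid here; a row-level condition belongs in WHERE

Fix: Use WHERE for row-level filtering

Corrected query:
SELECT id, product, total FROM orders WHERE total > 473.2

Result:
id | product  | total  
---+----------+--------
2  | Tablet   | 494.65 
3  | Monitor  | 555.55 
4  | Keyboard | 1693.32
6  | Headset  | 1592.48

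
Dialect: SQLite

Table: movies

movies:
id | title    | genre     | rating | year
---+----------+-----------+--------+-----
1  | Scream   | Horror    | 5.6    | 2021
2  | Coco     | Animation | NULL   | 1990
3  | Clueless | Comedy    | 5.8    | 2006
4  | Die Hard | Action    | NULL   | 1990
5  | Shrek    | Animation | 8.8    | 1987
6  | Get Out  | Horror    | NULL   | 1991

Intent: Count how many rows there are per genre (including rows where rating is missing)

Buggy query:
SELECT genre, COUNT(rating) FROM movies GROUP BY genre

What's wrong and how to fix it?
Bug: COUNT(column) counts non-NULL values only; rows with NULL rating aren't counted

Fix: Use COUNT(*) to count all rows regardless of NULL

Corrected query:
SELECT genre, COUNT(*) FROM movies GROUP BY genre

Result:
genre     | COUNT(*)
----------+---------
Action    | 1       
Animation | 2       
Comedy    | 1       
Horror    | 2       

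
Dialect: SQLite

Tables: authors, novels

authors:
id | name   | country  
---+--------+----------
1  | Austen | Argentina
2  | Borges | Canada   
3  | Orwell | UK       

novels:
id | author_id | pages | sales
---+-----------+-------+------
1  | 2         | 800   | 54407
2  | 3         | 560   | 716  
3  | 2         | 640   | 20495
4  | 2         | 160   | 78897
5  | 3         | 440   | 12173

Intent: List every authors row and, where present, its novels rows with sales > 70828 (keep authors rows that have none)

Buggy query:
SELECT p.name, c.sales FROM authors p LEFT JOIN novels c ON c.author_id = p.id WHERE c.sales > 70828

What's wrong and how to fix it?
Bug: A WHERE condition on the right-hand table after LEFT JOIN drops unmatched parents

Fix: Put 'c.sales > 70828' in the JOIN's ON clause instead of WHERE

Corrected query:
SELECT p.name, c.sales FROM authors p LEFT JOIN novels c ON c.author_id = p.id AND c.sales > 70828

Result:
name   | sales
-------+------
Austen | NULL 
Borges | 78897
Orwell | NULL 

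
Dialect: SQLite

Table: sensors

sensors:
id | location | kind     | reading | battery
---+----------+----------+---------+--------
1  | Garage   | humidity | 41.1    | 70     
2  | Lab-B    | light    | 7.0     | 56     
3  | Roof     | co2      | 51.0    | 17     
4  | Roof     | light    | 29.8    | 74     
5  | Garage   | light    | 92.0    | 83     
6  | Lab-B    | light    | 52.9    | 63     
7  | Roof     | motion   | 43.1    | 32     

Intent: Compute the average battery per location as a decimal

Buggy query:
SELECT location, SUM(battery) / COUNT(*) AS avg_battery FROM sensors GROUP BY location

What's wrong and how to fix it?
Bug: Both operands are integers, so '/' performs integer division and truncates

Fix: Cast one side to REAL so the division keeps the fractional part

Corrected query:
SELECT location, SUM(battery) * 1.0 / COUNT(*) AS avg_battery FROM sensors GROUP BY location

Result:
location | avg_battery
---------+------------
Garage   | 76.5       
Lab-B    | 59.5       
Roof     | 41         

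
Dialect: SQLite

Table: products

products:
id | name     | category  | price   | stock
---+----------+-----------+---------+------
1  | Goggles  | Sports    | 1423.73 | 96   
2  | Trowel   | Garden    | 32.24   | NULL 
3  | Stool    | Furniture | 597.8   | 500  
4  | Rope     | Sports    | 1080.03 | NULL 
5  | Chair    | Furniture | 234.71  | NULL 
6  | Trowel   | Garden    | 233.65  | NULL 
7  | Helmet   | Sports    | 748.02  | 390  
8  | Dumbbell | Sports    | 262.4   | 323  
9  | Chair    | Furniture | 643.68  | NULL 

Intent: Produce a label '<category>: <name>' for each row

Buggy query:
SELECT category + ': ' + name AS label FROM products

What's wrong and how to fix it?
Bug: SQLite uses || for string concatenation; + coerces text to numbers (yielding 0)

Fix: Use the || operator for string concatenation

Corrected query:
SELECT category || ': ' || name AS label FROM products

Result:
label           
----------------
Sports: Goggles 
Garden: Trowel  
Furniture: Stool
Sports: Rope    
Furniture: Chair
Garden: Trowel  
Sports: Helmet  
Sports: Dumbbell
Furniture: Chair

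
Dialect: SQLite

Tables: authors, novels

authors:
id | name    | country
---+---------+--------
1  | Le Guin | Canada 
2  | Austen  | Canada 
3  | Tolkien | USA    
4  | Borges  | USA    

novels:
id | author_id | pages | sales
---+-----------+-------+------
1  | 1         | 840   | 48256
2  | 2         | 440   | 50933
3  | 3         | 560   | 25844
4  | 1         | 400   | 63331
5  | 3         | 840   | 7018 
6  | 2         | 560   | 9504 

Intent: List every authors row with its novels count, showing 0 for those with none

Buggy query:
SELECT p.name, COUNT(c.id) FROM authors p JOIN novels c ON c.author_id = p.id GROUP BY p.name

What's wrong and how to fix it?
Bug: An inner join excludes parents with zero children

Fix: Switch to LEFT JOIN to retain unmatched parent rows

Corrected query:
SELECT p.name, COUNT(c.id) FROM authors p LEFT JOIN novels c ON c.author_id = p.id GROUP BY p.name

Result:
name    | COUNT(c.id)
--------+------------
Austen  | 2          
Borges  | 0          
Le Guin | 2          
Tolkien | 2          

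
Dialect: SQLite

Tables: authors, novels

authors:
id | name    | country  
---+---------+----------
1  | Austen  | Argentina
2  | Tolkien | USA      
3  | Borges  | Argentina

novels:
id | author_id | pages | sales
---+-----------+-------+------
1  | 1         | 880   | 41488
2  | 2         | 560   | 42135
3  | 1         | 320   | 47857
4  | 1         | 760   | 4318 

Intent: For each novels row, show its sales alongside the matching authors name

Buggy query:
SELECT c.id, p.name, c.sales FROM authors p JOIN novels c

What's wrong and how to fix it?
Bug: JOIN with no ON clause produces a cartesian product; every novels row pairs with every authors row

Fix: Specify the join condition linking the foreign key to the parent id

Corrected query:
SELECT c.id, p.name, c.sales FROM authors p JOIN novels c ON c.author_id = p.id

Result:
id | name    | sales
---+---------+------
1  | Austen  | 41488
2  | Tolkien | 42135
3  | Austen  | 47857
4  | Austen  | 4318 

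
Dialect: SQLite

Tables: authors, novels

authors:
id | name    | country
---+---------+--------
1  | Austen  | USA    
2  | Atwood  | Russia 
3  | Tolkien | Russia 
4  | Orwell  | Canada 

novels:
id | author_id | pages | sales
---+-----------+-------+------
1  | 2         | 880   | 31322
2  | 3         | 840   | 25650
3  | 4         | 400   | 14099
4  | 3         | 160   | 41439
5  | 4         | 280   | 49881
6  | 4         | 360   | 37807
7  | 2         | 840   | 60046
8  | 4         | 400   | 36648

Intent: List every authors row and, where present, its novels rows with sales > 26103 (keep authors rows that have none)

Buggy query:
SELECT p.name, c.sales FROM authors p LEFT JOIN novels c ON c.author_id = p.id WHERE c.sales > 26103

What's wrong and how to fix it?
Bug: A WHERE condition on the right-hand table after LEFT JOIN drops unmatched parents

Fix: Move the right-table condition into the ON clause so unmatched parents are kept

Corrected query:
SELECT p.name, c.sales FROM authors p LEFT JOIN novels c ON c.author_id = p.id AND c.sales > 26103

Result:
name    | sales
--------+------
Austen  | NULL 
Atwood  | 31322
Atwood  | 60046
Tolkien | 41439
Orwell  | 36648
Orwell  | 37807
Orwell  | 49881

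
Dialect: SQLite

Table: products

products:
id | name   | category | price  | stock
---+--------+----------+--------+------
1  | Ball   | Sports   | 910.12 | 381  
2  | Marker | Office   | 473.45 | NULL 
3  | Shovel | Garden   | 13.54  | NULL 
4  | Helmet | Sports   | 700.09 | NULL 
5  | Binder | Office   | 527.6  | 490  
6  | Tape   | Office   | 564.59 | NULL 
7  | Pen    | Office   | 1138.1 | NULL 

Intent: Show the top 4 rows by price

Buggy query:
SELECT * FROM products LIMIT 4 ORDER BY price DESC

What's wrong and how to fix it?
Bug: ORDER BY cannot follow LIMIT; LIMIT is the final clause

Fix: Sort with ORDER BY, then apply LIMIT

Corrected query:
SELECT * FROM products ORDER BY price DESC LIMIT 4

Result:
id | name   | category | price  | stock
---+--------+----------+--------+------
7  | Pen    | Office   | 1138.1 | NULL 
1  | Ball   | Sports   | 910.12 | 381  
4  | Helmet | Sports   | 700.09 | NULL 
6  | Tape   | Office   | 564.59 | NULL 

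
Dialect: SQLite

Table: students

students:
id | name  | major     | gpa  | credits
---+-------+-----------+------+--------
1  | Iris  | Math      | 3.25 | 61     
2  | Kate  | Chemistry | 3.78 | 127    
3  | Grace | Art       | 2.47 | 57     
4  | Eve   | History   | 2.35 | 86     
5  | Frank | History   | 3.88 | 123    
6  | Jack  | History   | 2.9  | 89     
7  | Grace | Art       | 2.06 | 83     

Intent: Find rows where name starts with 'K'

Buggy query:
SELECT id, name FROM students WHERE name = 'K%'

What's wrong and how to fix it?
Bug: Wildcards only work with LIKE; '=' treats '%' as a literal character

Fix: Use LIKE for wildcard pattern matching

Corrected query:
SELECT id, name FROM students WHERE name LIKE 'K%'

Result:
id | name
---+-----
2  | Kate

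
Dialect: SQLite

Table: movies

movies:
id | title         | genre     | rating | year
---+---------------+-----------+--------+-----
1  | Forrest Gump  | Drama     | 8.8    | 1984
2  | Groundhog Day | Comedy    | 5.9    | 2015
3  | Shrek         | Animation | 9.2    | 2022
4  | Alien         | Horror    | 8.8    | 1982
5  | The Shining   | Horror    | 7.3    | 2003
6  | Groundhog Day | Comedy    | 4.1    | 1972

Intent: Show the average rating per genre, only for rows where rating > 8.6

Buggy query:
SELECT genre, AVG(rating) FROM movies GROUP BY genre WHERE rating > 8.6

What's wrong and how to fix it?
Bug: WHERE cannot follow GROUP BY

Fix: Place WHERE between FROM and GROUP BY

Corrected query:
SELECT genre, AVG(rating) FROM movies WHERE rating > 8.6 GROUP BY genre

Result:
genre     | AVG(rating)
----------+------------
Animation | 9.2        
Drama     | 8.8        
Horror    | 8.8        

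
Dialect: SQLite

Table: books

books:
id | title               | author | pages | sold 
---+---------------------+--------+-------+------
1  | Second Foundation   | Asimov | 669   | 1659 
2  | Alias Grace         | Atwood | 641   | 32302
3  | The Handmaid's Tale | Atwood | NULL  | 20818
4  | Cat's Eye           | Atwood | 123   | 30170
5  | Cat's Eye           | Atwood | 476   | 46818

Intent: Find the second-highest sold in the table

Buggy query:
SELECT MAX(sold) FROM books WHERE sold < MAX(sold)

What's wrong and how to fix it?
Bug: The inner MAX is an aggregate inside WHERE, which is not allowed

Fix: Compute the overall MAX in a subquery, then take MAX of rows below it

Corrected query:
SELECT MAX(sold) FROM books WHERE sold < (SELECT MAX(sold) FROM books)

Result:
MAX(sold)
---------
32302    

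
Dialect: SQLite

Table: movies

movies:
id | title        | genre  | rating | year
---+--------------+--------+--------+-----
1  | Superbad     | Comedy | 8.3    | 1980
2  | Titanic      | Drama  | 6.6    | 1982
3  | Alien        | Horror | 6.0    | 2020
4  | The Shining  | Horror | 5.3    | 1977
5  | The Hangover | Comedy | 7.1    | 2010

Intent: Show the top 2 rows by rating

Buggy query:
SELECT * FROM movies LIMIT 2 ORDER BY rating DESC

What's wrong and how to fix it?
Bug: ORDER BY cannot follow LIMIT; LIMIT is the final clause

Fix: Sort with ORDER BY, then apply LIMIT

Corrected query:
SELECT * FROM movies ORDER BY rating DESC LIMIT 2

Result:
id | title        | genre  | rating | year
---+--------------+--------+--------+-----
1  | Superbad     | Comedy | 8.3    | 1980
5  | The Hangover | Comedy | 7.1    | 2010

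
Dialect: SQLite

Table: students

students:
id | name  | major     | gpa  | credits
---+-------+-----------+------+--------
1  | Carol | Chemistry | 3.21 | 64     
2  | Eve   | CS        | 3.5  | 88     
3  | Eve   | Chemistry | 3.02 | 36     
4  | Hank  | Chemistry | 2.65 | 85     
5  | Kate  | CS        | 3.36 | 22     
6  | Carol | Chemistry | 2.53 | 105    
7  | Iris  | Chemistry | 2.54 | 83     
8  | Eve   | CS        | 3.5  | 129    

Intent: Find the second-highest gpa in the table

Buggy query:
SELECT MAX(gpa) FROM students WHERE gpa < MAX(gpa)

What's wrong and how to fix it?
Bug: MAX(gpa) on the right of the comparison is an aggregate-in-WHERE error

Fix: Put the inner MAX in a scalar subquery

Corrected query:
SELECT MAX(gpa) FROM students WHERE gpa < (SELECT MAX(gpa) FROM students)

Result:
MAX(gpa)
--------
3.36    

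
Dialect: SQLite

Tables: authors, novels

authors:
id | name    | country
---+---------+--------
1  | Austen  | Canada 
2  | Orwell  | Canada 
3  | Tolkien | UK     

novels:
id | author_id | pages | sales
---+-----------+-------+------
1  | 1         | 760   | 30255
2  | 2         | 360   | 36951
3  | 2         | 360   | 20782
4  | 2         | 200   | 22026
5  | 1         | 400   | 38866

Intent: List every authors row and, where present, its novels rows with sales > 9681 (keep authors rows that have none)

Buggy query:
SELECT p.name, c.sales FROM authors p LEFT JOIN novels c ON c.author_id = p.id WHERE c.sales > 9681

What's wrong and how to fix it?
Bug: Filtering c.sales in WHERE discards the NULL rows produced by LEFT JOIN, turning it into an inner join

Fix: Put 'c.sales > 9681' in the JOIN's ON clause instead of WHERE

Corrected query:
SELECT p.name, c.sales FROM authors p LEFT JOIN novels c ON c.author_id = p.id AND c.sales > 9681

Result:
name    | sales
--------+------
Austen  | 30255
Austen  | 38866
Orwell  | 20782
Orwell  | 22026
Orwell  | 36951
Tolkien | NULL 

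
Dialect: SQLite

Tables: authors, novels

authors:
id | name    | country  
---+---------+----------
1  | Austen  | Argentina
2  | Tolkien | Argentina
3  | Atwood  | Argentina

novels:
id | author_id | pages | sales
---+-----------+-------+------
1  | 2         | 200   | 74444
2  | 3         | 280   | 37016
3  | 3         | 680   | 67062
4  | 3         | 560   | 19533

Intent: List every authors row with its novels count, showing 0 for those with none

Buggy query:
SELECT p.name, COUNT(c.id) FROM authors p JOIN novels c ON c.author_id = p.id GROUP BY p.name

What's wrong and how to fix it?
Bug: INNER JOIN drops authors rows that have no matching novels rows

Fix: Switch to LEFT JOIN to retain unmatched parent rows

Corrected query:
SELECT p.name, COUNT(c.id) FROM authors p LEFT JOIN novels c ON c.author_id = p.id GROUP BY p.name

Result:
name    | COUNT(c.id)
--------+------------
Atwood  | 3          
Austen  | 0          
Tolkien | 1          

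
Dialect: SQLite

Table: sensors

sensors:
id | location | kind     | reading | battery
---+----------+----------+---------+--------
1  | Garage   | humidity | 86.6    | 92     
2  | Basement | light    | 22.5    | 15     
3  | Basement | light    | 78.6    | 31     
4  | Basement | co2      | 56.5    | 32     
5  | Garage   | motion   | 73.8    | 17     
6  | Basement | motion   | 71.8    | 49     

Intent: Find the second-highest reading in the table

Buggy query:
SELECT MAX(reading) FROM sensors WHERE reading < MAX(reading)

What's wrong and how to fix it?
Bug: The inner MAX is an aggregate inside WHERE, which is not allowed

Fix: Put the inner MAX in a scalar subquery

Corrected query:
SELECT MAX(reading) FROM sensors WHERE reading < (SELECT MAX(reading) FROM sensors)

Result:
MAX(reading)
------------
78.6        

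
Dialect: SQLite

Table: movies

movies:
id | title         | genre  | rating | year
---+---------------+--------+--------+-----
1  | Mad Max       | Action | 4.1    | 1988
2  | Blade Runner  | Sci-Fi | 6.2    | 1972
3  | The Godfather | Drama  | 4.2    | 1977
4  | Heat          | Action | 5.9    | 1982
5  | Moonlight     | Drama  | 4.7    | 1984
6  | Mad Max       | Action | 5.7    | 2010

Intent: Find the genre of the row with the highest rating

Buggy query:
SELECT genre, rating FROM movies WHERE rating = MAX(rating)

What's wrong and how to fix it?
Bug: WHERE is evaluated per row; an aggregate over the whole table isn't defined there

Fix: Use a subquery: WHERE rating = (SELECT MAX(rating) FROM movies)

Corrected query:
SELECT genre, rating FROM movies WHERE rating = (SELECT MAX(rating) FROM movies)

Result:
genre  | rating
-------+-------
Sci-Fi | 6.2   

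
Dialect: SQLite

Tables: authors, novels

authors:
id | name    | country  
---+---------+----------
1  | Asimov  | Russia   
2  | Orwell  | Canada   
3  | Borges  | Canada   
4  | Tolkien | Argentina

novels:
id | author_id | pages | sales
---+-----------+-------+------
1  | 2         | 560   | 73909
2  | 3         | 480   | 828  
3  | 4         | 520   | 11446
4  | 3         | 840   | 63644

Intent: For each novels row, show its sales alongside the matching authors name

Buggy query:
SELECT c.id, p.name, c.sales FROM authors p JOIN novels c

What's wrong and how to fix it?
Bug: Missing join condition: each novels row is matched to all authors rows instead of just its own

Fix: Specify the join condition linking the foreign key to the parent id

Corrected query:
SELECT c.id, p.name, c.sales FROM authors p JOIN novels c ON c.author_id = p.id

Result:
id | name    | sales
---+---------+------
1  | Orwell  | 73909
2  | Borges  | 828  
3  | Tolkien | 11446
4  | Borges  | 63644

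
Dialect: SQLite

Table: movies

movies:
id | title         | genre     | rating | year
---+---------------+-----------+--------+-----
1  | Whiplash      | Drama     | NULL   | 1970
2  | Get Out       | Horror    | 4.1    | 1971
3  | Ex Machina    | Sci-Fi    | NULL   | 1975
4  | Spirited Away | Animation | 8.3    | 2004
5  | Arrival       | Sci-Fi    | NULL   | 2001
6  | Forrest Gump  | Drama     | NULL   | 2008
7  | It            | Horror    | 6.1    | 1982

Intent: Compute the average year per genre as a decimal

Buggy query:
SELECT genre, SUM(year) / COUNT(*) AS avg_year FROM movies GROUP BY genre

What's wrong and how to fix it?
Bug: SUM(year) and COUNT(*) are both integers; the division truncates the fractional part

Fix: Cast one side to REAL so the division keeps the fractional part

Corrected query:
SELECT genre, SUM(year) * 1.0 / COUNT(*) AS avg_year FROM movies GROUP BY genre

Result:
genre     | avg_year
----------+---------
Animation | 2004    
Drama     | 1989    
Horror    | 1976.5  
Sci-Fi    | 1988    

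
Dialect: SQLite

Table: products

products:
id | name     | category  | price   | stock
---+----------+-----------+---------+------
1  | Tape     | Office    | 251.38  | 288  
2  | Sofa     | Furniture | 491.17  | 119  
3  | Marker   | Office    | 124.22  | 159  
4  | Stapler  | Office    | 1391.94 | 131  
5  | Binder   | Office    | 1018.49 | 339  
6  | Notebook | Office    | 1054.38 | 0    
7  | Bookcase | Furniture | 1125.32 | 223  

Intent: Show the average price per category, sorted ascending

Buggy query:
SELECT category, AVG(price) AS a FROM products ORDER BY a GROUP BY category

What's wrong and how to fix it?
Bug: GROUP BY must precede ORDER BY

Fix: Reorder: SELECT … FROM … GROUP BY … ORDER BY …

Corrected query:
SELECT category, AVG(price) AS a FROM products GROUP BY category ORDER BY a

Result:
category  | a      
----------+--------
Office    | 768.082
Furniture | 808.245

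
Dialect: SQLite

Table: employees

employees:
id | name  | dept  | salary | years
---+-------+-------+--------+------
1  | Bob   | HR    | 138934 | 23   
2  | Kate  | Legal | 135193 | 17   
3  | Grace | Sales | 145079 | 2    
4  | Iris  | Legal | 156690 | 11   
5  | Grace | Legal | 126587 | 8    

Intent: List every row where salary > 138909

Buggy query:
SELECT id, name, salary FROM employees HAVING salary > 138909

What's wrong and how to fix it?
Bug: HAVING filters the output of aggregation, but this query has no GROUP BY and no aggregate functions, so SQLite rejects it (HAVING clause on a non-aggregate query); the condition here is per row

Fix: Replace HAVING with WHERE since the condition applies to individual rows

Corrected query:
SELECT id, name, salary FROM employees WHERE salary > 138909

Result:
id | name  | salary
---+-------+-------
1  | Bob   | 138934
3  | Grace | 145079
4  | Iris  | 156690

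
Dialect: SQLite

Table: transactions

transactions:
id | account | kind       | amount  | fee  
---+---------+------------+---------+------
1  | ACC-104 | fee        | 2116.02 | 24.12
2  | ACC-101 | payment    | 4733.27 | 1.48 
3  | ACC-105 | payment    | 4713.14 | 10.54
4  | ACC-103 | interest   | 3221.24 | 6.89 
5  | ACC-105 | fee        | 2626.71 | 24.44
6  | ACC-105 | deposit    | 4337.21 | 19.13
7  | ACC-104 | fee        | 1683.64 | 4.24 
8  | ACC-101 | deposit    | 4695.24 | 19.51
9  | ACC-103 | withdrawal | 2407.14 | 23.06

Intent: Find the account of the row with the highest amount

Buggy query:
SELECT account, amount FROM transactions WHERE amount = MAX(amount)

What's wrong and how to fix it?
Bug: WHERE is evaluated per row; an aggregate over the whole table isn't defined there

Fix: Use a subquery: WHERE amount = (SELECT MAX(amount) FROM transactions)

Corrected query:
SELECT account, amount FROM transactions WHERE amount = (SELECT MAX(amount) FROM transactions)

Result:
account | amount 
--------+--------
ACC-101 | 4733.27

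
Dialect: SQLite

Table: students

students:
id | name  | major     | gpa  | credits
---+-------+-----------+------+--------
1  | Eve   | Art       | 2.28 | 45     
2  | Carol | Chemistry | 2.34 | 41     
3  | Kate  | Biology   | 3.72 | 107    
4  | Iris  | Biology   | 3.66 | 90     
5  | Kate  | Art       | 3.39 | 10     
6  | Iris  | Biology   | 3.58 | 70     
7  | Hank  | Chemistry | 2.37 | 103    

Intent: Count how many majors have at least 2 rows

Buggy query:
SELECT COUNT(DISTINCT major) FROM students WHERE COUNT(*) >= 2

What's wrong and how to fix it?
Bug: WHERE filters individual rows, not groups, so a group-level COUNT is invalid there

Fix: Use a subquery that GROUPs and filters with HAVING, then count its rows

Corrected query:
SELECT COUNT(*) FROM (SELECT major FROM students GROUP BY major HAVING COUNT(*) >= 2)

Result:
COUNT(*)
--------
3       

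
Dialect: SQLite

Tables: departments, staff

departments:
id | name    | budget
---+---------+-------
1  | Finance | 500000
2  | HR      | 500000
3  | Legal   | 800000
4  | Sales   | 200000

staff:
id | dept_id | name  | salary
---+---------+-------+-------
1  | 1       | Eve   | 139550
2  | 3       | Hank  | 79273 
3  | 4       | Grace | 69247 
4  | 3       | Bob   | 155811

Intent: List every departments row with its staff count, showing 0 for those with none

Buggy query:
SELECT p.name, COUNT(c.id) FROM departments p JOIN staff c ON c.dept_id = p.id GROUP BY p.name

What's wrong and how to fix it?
Bug: INNER JOIN drops departments rows that have no matching staff rows

Fix: Use LEFT JOIN so parents without children still appear (COUNT(c.id) gives 0)

Corrected query:
SELECT p.name, COUNT(c.id) FROM departments p LEFT JOIN staff c ON c.dept_id = p.id GROUP BY p.name

Result:
name    | COUNT(c.id)
--------+------------
Finance | 1          
HR      | 0          
Legal   | 2          
Sales   | 1          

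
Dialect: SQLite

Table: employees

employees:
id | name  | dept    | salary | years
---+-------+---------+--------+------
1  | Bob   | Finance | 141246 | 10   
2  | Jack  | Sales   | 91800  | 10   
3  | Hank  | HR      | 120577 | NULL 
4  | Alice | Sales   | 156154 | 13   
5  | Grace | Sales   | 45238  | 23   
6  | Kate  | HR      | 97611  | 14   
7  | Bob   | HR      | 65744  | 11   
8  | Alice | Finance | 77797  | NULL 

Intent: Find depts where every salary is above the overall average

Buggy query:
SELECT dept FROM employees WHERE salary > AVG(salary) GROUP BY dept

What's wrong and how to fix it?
Bug: AVG() is an aggregate; it can't sit directly in WHERE

Fix: Use a subquery for AVG and a HAVING MIN(...) filter so the condition holds for every row in the group

Corrected query:
SELECT dept FROM employees GROUP BY dept HAVING MIN(salary) > (SELECT AVG(salary) FROM employees)

Result:
(no rows)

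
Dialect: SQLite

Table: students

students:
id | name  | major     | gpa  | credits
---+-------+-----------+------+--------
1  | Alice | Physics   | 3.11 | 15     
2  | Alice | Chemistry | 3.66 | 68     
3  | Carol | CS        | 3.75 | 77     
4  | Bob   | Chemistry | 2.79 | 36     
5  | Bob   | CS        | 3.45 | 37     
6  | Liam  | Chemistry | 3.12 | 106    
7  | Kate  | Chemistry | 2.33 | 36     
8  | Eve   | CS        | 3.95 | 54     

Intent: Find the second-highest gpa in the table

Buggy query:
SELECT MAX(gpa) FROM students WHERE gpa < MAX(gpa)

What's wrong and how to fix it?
Bug: MAX(gpa) on the right of the comparison is an aggregate-in-WHERE error

Fix: Compute the overall MAX in a subquery, then take MAX of rows below it

Corrected query:
SELECT MAX(gpa) FROM students WHERE gpa < (SELECT MAX(gpa) FROM students)

Result:
MAX(gpa)
--------
3.75    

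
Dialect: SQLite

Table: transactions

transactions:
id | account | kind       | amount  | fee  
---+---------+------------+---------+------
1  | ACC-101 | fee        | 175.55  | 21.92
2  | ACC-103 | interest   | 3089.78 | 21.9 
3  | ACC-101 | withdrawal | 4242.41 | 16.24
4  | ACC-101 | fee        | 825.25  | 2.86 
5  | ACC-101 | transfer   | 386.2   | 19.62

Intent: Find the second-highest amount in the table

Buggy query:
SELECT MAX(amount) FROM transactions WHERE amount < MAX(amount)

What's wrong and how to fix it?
Bug: MAX(amount) on the right of the comparison is an aggregate-in-WHERE error

Fix: Compute the overall MAX in a subquery, then take MAX of rows below it

Corrected query:
SELECT MAX(amount) FROM transactions WHERE amount < (SELECT MAX(amount) FROM transactions)

Result:
MAX(amount)
-----------
3089.78    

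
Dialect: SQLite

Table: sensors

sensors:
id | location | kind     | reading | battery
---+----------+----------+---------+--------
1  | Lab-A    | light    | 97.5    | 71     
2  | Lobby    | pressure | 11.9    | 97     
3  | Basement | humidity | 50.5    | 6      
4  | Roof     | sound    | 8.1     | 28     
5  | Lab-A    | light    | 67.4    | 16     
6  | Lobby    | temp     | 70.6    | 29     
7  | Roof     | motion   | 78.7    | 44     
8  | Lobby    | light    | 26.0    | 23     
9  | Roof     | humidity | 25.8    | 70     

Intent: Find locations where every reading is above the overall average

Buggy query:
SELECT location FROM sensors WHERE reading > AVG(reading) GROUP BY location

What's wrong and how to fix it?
Bug: AVG() is an aggregate; it can't sit directly in WHERE

Fix: Compute the overall average in a scalar subquery and compare each group's MIN against it in HAVING

Corrected query:
SELECT location FROM sensors GROUP BY location HAVING MIN(reading) > (SELECT AVG(reading) FROM sensors)

Result:
location
--------
Basement
Lab-A   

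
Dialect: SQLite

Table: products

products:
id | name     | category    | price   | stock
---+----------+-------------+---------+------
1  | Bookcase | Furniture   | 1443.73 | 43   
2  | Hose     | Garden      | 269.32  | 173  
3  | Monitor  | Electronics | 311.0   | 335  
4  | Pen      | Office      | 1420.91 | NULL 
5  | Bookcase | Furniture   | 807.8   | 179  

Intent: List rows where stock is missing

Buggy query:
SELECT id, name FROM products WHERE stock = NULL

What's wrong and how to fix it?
Bug: '= NULL' is always unknown in SQL three-valued logic, so no rows match

Fix: Use IS NULL to test for NULL

Corrected query:
SELECT id, name FROM products WHERE stock IS NULL

Result:
id | name
---+-----
4  | Pen 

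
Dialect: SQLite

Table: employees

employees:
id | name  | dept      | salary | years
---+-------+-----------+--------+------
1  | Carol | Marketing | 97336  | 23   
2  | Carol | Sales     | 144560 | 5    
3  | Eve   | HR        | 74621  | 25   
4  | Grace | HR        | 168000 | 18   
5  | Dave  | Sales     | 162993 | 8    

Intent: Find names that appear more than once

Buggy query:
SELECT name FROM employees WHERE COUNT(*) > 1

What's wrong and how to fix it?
Bug: COUNT(*) is an aggregate and cannot be used in WHERE

Fix: GROUP BY name, then filter groups with HAVING COUNT(*) > 1

Corrected query:
SELECT name FROM employees GROUP BY name HAVING COUNT(*) > 1

Result:
name 
-----
Carol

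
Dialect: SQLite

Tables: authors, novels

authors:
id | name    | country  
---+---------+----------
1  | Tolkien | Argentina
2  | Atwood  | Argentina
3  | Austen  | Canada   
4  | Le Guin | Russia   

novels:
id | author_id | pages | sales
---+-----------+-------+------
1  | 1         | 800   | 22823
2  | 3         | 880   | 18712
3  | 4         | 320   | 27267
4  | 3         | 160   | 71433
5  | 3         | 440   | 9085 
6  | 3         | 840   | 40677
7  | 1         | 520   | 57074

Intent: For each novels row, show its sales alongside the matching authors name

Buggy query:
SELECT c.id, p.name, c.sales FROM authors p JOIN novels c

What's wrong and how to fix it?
Bug: Missing join condition: each novels row is matched to all authors rows instead of just its own

Fix: Specify the join condition linking the foreign key to the parent id

Corrected query:
SELECT c.id, p.name, c.sales FROM authors p JOIN novels c ON c.author_id = p.id

Result:
id | name    | sales
---+---------+------
1  | Tolkien | 22823
2  | Austen  | 18712
3  | Le Guin | 27267
4  | Austen  | 71433
5  | Austen  | 9085 
6  | Austen  | 40677
7  | Tolkien | 57074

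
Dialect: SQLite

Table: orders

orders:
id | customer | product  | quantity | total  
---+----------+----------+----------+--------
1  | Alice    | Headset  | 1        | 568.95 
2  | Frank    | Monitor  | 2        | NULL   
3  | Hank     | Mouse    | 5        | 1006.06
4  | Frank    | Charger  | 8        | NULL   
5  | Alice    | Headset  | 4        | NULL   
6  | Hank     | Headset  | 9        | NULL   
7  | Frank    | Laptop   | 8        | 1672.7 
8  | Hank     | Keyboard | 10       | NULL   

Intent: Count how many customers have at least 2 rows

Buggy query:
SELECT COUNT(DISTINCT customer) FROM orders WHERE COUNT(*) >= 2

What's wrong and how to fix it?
Bug: WHERE filters individual rows, not groups, so a group-level COUNT is invalid there

Fix: Use a subquery that GROUPs and filters with HAVING, then count its rows

Corrected query:
SELECT COUNT(*) FROM (SELECT customer FROM orders GROUP BY customer HAVING COUNT(*) >= 2)

Result:
COUNT(*)
--------
3       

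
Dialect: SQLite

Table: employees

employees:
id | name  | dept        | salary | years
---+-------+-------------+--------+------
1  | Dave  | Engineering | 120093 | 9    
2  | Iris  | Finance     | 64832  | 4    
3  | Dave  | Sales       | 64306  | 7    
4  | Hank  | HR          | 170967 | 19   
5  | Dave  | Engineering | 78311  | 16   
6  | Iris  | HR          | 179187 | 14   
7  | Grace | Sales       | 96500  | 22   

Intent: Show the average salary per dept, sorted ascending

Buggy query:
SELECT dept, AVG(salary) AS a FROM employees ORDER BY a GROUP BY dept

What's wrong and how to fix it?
Bug: GROUP BY must precede ORDER BY

Fix: Reorder: SELECT … FROM … GROUP BY … ORDER BY …

Corrected query:
SELECT dept, AVG(salary) AS a FROM employees GROUP BY dept ORDER BY a

Result:
dept        | a     
------------+-------
Finance     | 64832 
Sales       | 80403 
Engineering | 99202 
HR          | 175077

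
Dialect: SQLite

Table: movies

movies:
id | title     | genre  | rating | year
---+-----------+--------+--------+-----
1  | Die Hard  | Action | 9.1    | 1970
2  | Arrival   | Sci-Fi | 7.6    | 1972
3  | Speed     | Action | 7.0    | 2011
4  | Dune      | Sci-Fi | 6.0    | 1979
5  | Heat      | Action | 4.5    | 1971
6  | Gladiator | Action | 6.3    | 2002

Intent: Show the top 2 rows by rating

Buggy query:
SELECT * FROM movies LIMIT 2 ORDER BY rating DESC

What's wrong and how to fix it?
Bug: ORDER BY cannot follow LIMIT; LIMIT is the final clause

Fix: Sort with ORDER BY, then apply LIMIT

Corrected query:
SELECT * FROM movies ORDER BY rating DESC LIMIT 2

Result:
id | title    | genre  | rating | year
---+----------+--------+--------+-----
1  | Die Hard | Action | 9.1    | 1970
2  | Arrival  | Sci-Fi | 7.6    | 1972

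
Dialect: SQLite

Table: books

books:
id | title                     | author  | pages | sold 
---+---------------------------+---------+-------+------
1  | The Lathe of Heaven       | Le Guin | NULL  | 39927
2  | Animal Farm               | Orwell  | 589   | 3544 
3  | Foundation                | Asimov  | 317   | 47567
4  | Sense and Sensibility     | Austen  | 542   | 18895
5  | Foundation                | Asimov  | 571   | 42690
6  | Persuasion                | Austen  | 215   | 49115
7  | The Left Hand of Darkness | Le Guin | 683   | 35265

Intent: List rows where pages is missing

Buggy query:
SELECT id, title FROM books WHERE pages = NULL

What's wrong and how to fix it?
Bug: '= NULL' is always unknown in SQL three-valued logic, so no rows match

Fix: Use IS NULL to test for NULL

Corrected query:
SELECT id, title FROM books WHERE pages IS NULL

Result:
id | title              
---+--------------------
1  | The Lathe of Heaven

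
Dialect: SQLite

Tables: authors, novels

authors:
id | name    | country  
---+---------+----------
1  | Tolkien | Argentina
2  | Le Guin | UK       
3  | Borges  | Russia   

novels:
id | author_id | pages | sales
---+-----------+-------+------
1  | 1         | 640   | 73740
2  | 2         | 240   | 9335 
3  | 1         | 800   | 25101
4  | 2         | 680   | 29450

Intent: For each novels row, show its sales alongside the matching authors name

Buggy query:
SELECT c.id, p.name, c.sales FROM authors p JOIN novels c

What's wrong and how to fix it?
Bug: JOIN with no ON clause produces a cartesian product; every novels row pairs with every authors row

Fix: Add ON c.author_id = p.id to the JOIN

Corrected query:
SELECT c.id, p.name, c.sales FROM authors p JOIN novels c ON c.author_id = p.id

Result:
id | name    | sales
---+---------+------
1  | Tolkien | 73740
2  | Le Guin | 9335 
3  | Tolkien | 25101
4  | Le Guin | 29450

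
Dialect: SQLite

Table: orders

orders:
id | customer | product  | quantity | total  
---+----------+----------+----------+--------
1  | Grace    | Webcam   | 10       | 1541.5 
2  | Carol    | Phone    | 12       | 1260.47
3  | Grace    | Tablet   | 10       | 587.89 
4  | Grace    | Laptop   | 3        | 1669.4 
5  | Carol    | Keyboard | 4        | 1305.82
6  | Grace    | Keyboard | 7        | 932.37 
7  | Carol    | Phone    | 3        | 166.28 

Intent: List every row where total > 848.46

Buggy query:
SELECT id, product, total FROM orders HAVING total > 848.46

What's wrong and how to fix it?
Bug: This is a non-aggregate query (no GROUP BY, no aggregates), so in SQLite the HAVING clause is invalid here; a row-level condition belongs in WHERE

Fix: Replace HAVING with WHERE since the condition applies to individual rows

Corrected query:
SELECT id, product, total FROM orders WHERE total > 848.46

Result:
id | product  | total  
---+----------+--------
1  | Webcam   | 1541.5 
2  | Phone    | 1260.47
4  | Laptop   | 1669.4 
5  | Keyboard | 1305.82
6  | Keyboard | 932.37 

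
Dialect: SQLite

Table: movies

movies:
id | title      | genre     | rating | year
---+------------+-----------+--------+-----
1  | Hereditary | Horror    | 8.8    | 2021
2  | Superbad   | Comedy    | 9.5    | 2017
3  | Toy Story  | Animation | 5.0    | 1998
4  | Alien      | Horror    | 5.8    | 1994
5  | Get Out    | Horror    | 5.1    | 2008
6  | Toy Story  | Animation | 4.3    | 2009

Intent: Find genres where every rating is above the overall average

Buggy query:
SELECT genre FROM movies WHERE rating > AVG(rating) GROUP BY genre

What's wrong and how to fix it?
Bug: WHERE evaluates per row before aggregation, so AVG() is unavailable

Fix: Compute the overall average in a scalar subquery and compare each group's MIN against it in HAVING

Corrected query:
SELECT genre FROM movies GROUP BY genre HAVING MIN(rating) > (SELECT AVG(rating) FROM movies)

Result:
genre 
------
Comedy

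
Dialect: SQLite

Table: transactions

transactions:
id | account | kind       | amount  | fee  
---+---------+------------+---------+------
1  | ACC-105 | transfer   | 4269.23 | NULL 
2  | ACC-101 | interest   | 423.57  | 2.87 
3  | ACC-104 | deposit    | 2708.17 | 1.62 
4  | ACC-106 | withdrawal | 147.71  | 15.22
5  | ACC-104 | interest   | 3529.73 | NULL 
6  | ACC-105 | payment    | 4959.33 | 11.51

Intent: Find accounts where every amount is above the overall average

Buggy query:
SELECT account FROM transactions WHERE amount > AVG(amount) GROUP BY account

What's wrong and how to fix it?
Bug: AVG() is an aggregate; it can't sit directly in WHERE

Fix: Compute the overall average in a scalar subquery and compare each group's MIN against it in HAVING

Corrected query:
SELECT account FROM transactions GROUP BY account HAVING MIN(amount) > (SELECT AVG(amount) FROM transactions)

Result:
account
-------
ACC-104
ACC-105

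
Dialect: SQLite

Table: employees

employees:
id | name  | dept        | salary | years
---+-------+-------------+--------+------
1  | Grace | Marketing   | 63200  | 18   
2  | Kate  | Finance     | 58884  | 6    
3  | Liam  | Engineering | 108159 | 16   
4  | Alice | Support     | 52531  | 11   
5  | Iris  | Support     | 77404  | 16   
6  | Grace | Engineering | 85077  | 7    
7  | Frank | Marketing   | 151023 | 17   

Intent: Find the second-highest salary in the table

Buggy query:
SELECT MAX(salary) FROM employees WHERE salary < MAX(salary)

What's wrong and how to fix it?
Bug: The inner MAX is an aggregate inside WHERE, which is not allowed

Fix: Compute the overall MAX in a subquery, then take MAX of rows below it

Corrected query:
SELECT MAX(salary) FROM employees WHERE salary < (SELECT MAX(salary) FROM employees)

Result:
MAX(salary)
-----------
108159     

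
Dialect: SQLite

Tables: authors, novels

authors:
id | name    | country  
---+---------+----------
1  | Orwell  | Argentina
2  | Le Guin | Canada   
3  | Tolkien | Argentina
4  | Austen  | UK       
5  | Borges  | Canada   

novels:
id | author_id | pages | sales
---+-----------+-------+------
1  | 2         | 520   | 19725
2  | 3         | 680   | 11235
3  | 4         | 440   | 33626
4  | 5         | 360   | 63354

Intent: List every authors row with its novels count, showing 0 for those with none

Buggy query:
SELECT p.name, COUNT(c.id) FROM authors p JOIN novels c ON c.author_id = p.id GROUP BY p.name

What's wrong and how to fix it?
Bug: An inner join excludes parents with zero children

Fix: Use LEFT JOIN so parents without children still appear (COUNT(c.id) gives 0)

Corrected query:
SELECT p.name, COUNT(c.id) FROM authors p LEFT JOIN novels c ON c.author_id = p.id GROUP BY p.name

Result:
name    | COUNT(c.id)
--------+------------
Austen  | 1          
Borges  | 1          
Le Guin | 1          
Orwell  | 0          
Tolkien | 1          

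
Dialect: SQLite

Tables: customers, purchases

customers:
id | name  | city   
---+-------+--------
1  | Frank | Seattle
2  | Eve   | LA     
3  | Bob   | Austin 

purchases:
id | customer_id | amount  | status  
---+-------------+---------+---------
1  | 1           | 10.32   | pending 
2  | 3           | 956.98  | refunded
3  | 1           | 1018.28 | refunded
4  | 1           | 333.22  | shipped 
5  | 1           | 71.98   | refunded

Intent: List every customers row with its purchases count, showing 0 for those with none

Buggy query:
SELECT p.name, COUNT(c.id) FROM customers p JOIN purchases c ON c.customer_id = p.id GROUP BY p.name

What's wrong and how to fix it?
Bug: INNER JOIN drops customers rows that have no matching purchases rows

Fix: Use LEFT JOIN so parents without children still appear (COUNT(c.id) gives 0)

Corrected query:
SELECT p.name, COUNT(c.id) FROM customers p LEFT JOIN purchases c ON c.customer_id = p.id GROUP BY p.name

Result:
name  | COUNT(c.id)
------+------------
Bob   | 1          
Eve   | 0          
Frank | 4          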